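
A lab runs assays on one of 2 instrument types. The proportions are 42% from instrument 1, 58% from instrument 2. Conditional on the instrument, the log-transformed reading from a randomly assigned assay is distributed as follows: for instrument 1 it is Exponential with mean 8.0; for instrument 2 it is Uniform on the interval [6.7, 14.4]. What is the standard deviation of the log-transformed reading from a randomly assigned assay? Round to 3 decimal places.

Per component, 1: μ=8, E[X²]=128; 2: μ=10.55, E[X²]=116.243.
E[X] = 0.42·8 + 0.58·10.55 = 9.479.
E[X²] = 0.42·128 + 0.58·116.243 = 121.181.
Var(X) = E[X²] − (E[X])² = 121.181 − 89.8514 = 31.3297.
SD(X) = √31.3297 = 5.59729.

5.597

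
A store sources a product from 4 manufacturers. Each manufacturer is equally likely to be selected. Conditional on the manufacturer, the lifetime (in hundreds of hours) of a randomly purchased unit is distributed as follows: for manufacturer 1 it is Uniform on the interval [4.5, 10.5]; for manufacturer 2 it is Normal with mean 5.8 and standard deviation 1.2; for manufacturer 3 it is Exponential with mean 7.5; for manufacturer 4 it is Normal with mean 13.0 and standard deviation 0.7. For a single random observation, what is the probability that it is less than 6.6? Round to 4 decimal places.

Conditional on each manufacturer, P(X < 6.6): 1: 0.35; 2: 0.747507; 3: 0.585217; 4: 0.
By total probability, P(X < 6.6) = 0.25·0.35 + 0.25·0.747507 + 0.25·0.585217 + 0.25·0 = 0.420681.

0.4207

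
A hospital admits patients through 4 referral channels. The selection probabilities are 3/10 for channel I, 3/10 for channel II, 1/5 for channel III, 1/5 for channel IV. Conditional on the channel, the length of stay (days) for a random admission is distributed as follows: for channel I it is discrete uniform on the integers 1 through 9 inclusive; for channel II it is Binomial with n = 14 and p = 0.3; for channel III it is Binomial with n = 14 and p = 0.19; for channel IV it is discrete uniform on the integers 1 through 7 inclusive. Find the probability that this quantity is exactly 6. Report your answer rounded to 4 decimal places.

Conditional on each channel, P(X = 6): I: 0.111111; II: 0.126202; III: 0.0261792; IV: 0.142857.
By total probability, P(X = 6) = 0.3·0.111111 + 0.3·0.126202 + 0.2·0.0261792 + 0.2·0.142857 = 0.105001.

0.1050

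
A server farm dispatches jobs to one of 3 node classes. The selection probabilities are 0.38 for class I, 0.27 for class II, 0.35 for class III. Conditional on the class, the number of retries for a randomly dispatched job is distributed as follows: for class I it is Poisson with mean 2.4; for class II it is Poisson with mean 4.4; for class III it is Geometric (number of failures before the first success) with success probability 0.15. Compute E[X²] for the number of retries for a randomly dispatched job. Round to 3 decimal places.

33.977

For each component E[X²] = Var + (mean)², giving I: 8.16; II: 23.76; III: 69.8889.
Overall E[X²] = 0.38·8.16 + 0.27·23.76 + 0.35·69.8889 = 33.9771.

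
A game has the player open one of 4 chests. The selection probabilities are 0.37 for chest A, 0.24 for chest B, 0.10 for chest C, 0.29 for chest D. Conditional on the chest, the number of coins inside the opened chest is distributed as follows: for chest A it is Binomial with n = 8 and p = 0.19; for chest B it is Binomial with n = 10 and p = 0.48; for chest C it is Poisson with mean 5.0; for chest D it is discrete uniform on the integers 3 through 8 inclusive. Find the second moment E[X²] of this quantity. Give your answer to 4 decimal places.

20.0574

For each component E[X²] = Var + (mean)², giving A: 3.5416; B: 25.536; C: 30; D: 33.1667.
Overall E[X²] = 0.37·3.5416 + 0.24·25.536 + 0.1·30 + 0.29·33.1667 = 20.0574.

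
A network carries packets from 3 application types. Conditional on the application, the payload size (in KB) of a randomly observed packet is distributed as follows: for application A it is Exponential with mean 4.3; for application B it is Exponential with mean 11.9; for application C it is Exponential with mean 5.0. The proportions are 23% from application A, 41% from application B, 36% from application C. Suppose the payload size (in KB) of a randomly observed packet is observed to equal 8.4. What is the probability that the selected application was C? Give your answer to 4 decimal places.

Likelihoods f(8.4 | ·): A: 0.0329718; B: 0.0414851; C: 0.0372748.
Posterior ∝ prior × likelihood. Numerator for C: 0.36·0.0372748 = 0.0134189.
Normalizing constant: 0.23·0.0329718 + 0.41·0.0414851 + 0.36·0.0372748 = 0.0380113.
P(C | observation) = 0.0134189 / 0.0380113 = 0.353024.

0.3530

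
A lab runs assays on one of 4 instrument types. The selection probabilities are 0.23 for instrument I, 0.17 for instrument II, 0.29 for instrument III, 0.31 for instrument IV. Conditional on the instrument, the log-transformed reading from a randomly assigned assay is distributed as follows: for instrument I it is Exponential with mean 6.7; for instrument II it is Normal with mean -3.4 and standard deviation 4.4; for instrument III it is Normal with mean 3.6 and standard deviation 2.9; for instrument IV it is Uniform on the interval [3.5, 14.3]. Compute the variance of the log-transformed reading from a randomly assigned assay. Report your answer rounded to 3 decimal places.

36.957

Per component, I: μ=6.7, E[X²]=89.78; II: μ=-3.4, E[X²]=30.92; III: μ=3.6, E[X²]=21.37; IV: μ=8.9, E[X²]=88.93.
E[X] = 0.23·6.7 + 0.17·-3.4 + 0.29·3.6 + 0.31·8.9 = 4.766.
E[X²] = 0.23·89.78 + 0.17·30.92 + 0.29·21.37 + 0.31·88.93 = 59.6714.
Var(X) = E[X²] − (E[X])² = 59.6714 − 22.7148 = 36.9566.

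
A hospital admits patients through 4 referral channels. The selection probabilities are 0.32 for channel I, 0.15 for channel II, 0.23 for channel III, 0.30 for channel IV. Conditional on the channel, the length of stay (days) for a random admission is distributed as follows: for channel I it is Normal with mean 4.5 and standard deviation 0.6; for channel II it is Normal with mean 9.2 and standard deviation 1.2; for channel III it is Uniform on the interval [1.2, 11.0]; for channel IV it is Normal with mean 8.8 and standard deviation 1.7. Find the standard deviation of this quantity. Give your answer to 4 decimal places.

Per component, I: μ=4.5, E[X²]=20.61; II: μ=9.2, E[X²]=86.08; III: μ=6.1, E[X²]=45.2133; IV: μ=8.8, E[X²]=80.33.
E[X] = 0.32·4.5 + 0.15·9.2 + 0.23·6.1 + 0.3·8.8 = 6.863.
E[X²] = 0.32·20.61 + 0.15·86.08 + 0.23·45.2133 + 0.3·80.33 = 54.0053.
Var(X) = E[X²] − (E[X])² = 54.0053 − 47.1008 = 6.9045.
SD(X) = √6.9045 = 2.62764.

2.6276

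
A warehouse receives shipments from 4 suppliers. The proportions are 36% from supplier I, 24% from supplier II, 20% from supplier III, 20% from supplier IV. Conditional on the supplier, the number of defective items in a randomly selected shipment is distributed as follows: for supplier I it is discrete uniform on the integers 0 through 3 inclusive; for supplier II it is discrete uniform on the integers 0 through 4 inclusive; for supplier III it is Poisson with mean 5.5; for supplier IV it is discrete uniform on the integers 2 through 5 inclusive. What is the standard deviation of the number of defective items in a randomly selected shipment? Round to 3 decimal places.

Per component, I: μ=1.5, E[X²]=3.5; II: μ=2, E[X²]=6; III: μ=5.5, E[X²]=35.75; IV: μ=3.5, E[X²]=13.5.
E[X] = 0.36·1.5 + 0.24·2 + 0.2·5.5 + 0.2·3.5 = 2.82.
E[X²] = 0.36·3.5 + 0.24·6 + 0.2·35.75 + 0.2·13.5 = 12.55.
Var(X) = E[X²] − (E[X])² = 12.55 − 7.9524 = 4.5976.
SD(X) = √4.5976 = 2.1442.

2.144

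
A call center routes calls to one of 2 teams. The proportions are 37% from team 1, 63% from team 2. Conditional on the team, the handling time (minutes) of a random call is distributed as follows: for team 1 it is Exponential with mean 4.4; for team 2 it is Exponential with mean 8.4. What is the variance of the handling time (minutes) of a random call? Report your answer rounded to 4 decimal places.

55.3456

Per component, 1: μ=4.4, E[X²]=38.72; 2: μ=8.4, E[X²]=141.12.
E[X] = 0.37·4.4 + 0.63·8.4 = 6.92.
E[X²] = 0.37·38.72 + 0.63·141.12 = 103.232.
Var(X) = E[X²] − (E[X])² = 103.232 − 47.8864 = 55.3456.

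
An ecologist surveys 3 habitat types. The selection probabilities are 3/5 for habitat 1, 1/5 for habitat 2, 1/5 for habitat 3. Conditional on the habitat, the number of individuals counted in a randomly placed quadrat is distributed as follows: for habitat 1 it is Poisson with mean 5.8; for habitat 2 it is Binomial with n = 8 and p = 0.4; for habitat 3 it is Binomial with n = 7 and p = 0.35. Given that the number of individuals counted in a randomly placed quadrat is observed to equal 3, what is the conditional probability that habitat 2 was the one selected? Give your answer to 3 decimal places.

0.331

Likelihoods P(X=3 | ·): 1: 0.098452; 2: 0.278692; 3: 0.267871.
Posterior ∝ prior × likelihood. Numerator for 2: 0.2·0.278692 = 0.0557384.
Normalizing constant: 0.6·0.098452 + 0.2·0.278692 + 0.2·0.267871 = 0.168384.
P(2 | observation) = 0.0557384 / 0.168384 = 0.33102.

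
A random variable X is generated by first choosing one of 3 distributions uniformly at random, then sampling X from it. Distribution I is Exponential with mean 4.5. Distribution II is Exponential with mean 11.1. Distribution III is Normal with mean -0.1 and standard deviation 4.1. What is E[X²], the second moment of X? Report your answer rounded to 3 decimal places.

For each component E[X²] = Var + (mean)², giving I: 40.5; II: 246.42; III: 16.82.
Overall E[X²] = 0.333333·40.5 + 0.333333·246.42 + 0.333333·16.82 = 101.247.

101.247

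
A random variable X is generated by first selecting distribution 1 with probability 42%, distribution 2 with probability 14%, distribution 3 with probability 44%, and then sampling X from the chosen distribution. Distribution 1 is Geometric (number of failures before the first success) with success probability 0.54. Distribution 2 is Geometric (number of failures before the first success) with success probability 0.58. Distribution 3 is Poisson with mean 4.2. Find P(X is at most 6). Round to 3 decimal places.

Conditional on each component, P(X ≤ 6): 1: 0.995642; 2: 0.997695; 3: 0.867464.
By total probability, P(X ≤ 6) = 0.42·0.995642 + 0.14·0.997695 + 0.44·0.867464 = 0.939531.

0.940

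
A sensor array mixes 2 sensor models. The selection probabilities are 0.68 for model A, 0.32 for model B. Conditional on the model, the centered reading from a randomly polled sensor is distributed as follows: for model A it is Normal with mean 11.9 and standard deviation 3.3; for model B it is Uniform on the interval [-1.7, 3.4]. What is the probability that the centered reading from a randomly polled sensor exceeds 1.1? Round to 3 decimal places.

0.824

Conditional on each model, P(X > 1.1): A: 0.999467; B: 0.45098.
By total probability, P(X > 1.1) = 0.68·0.999467 + 0.32·0.45098 = 0.823952.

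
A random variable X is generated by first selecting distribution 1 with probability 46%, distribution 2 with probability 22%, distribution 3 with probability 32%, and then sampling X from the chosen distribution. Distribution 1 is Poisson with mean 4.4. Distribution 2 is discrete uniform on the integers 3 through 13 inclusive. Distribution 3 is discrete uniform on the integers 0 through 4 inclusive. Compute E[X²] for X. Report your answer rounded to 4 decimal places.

29.1296

For each component E[X²] = Var + (mean)², giving 1: 23.76; 2: 74; 3: 6.
Overall E[X²] = 0.46·23.76 + 0.22·74 + 0.32·6 = 29.1296.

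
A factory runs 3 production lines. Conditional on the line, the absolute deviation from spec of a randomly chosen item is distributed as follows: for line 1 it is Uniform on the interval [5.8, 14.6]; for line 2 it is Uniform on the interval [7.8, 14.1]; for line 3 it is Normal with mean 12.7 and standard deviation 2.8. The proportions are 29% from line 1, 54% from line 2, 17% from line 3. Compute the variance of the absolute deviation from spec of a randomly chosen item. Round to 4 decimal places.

5.6677

Per component, 1: μ=10.2, E[X²]=110.493; 2: μ=10.95, E[X²]=123.21; 3: μ=12.7, E[X²]=169.13.
E[X] = 0.29·10.2 + 0.54·10.95 + 0.17·12.7 = 11.03.
E[X²] = 0.29·110.493 + 0.54·123.21 + 0.17·169.13 = 127.329.
Var(X) = E[X²] − (E[X])² = 127.329 − 121.661 = 5.66767.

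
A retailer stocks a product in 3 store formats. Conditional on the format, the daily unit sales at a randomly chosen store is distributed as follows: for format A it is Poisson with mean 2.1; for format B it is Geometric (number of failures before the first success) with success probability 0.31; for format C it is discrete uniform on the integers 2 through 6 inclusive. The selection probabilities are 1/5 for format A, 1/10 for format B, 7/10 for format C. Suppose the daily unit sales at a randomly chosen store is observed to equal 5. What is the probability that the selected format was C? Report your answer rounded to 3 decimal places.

Likelihoods P(X=5 | ·): A: 0.041677; B: 0.048485; C: 0.2.
Posterior ∝ prior × likelihood. Numerator for C: 0.7·0.2 = 0.14.
Normalizing constant: 0.2·0.041677 + 0.1·0.048485 + 0.7·0.2 = 0.153184.
P(C | observation) = 0.14 / 0.153184 = 0.913934.

0.914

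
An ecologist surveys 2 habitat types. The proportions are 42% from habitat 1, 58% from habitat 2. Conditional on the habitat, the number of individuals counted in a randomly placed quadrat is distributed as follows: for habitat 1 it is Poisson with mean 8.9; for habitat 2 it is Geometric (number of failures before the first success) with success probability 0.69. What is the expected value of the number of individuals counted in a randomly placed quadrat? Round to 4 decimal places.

Component means — 1: 8.9; 2: 0.449275.
E[X] = 0.42·8.9 + 0.58·0.449275 = 3.99858.

3.9986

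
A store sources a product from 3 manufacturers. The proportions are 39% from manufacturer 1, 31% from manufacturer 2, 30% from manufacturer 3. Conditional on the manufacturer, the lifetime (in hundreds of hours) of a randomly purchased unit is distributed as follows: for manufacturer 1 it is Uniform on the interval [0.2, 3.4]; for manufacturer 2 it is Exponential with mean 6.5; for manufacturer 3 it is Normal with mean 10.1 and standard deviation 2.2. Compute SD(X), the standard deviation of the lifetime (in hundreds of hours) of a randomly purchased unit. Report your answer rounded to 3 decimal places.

5.179

Per component, 1: μ=1.8, E[X²]=4.09333; 2: μ=6.5, E[X²]=84.5; 3: μ=10.1, E[X²]=106.85.
E[X] = 0.39·1.8 + 0.31·6.5 + 0.3·10.1 = 5.747.
E[X²] = 0.39·4.09333 + 0.31·84.5 + 0.3·106.85 = 59.8464.
Var(X) = E[X²] − (E[X])² = 59.8464 − 33.028 = 26.8184.
SD(X) = √26.8184 = 5.17865.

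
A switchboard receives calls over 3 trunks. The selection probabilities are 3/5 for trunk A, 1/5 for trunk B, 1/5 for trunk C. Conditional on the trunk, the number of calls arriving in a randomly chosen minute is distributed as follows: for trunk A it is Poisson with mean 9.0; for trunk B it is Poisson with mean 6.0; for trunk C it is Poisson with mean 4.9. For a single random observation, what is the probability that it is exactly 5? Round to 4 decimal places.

Conditional on each trunk, P(X = 5): A: 0.0607269; B: 0.160623; C: 0.17529.
By total probability, P(X = 5) = 0.6·0.0607269 + 0.2·0.160623 + 0.2·0.17529 = 0.103619.

0.1036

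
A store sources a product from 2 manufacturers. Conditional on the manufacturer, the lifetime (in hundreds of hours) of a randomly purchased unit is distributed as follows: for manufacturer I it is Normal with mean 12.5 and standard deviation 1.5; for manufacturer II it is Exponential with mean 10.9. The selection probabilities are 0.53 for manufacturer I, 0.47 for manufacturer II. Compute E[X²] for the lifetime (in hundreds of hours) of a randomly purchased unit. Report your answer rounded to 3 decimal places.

195.686

For each component E[X²] = Var + (mean)², giving I: 158.5; II: 237.62.
Overall E[X²] = 0.53·158.5 + 0.47·237.62 = 195.686.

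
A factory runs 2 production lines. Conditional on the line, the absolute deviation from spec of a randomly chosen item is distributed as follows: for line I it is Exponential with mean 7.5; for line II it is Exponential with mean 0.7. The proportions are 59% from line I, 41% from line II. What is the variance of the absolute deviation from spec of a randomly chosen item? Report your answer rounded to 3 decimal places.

Per component, I: μ=7.5, E[X²]=112.5; II: μ=0.7, E[X²]=0.98.
E[X] = 0.59·7.5 + 0.41·0.7 = 4.712.
E[X²] = 0.59·112.5 + 0.41·0.98 = 66.7768.
Var(X) = E[X²] − (E[X])² = 66.7768 − 22.2029 = 44.5739.

44.574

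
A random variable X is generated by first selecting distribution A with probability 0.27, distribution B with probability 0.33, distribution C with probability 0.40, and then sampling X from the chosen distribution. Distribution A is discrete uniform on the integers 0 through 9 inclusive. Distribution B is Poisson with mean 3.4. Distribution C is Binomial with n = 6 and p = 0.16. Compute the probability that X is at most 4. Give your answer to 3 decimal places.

Conditional on each component, P(X ≤ 4): A: 0.5; B: 0.744182; C: 0.999455.
By total probability, P(X ≤ 4) = 0.27·0.5 + 0.33·0.744182 + 0.4·0.999455 = 0.780362.

0.780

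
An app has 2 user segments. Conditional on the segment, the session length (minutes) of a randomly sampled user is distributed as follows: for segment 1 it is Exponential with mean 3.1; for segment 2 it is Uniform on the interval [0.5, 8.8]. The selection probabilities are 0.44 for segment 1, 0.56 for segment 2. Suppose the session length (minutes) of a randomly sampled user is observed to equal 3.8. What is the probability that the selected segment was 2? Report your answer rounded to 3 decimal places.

Likelihoods f(3.8 | ·): 1: 0.0946842; 2: 0.120482.
Posterior ∝ prior × likelihood. Numerator for 2: 0.56·0.120482 = 0.0674699.
Normalizing constant: 0.44·0.0946842 + 0.56·0.120482 = 0.109131.
P(2 | observation) = 0.0674699 / 0.109131 = 0.618247.

0.618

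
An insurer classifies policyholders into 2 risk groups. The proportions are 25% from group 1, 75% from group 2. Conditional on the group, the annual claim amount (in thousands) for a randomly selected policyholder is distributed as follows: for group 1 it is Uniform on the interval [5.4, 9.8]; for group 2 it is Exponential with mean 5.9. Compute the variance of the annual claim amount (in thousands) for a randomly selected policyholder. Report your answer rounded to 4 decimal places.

Per component, 1: μ=7.6, E[X²]=59.3733; 2: μ=5.9, E[X²]=69.62.
E[X] = 0.25·7.6 + 0.75·5.9 = 6.325.
E[X²] = 0.25·59.3733 + 0.75·69.62 = 67.0583.
Var(X) = E[X²] − (E[X])² = 67.0583 − 40.0056 = 27.0527.

27.0527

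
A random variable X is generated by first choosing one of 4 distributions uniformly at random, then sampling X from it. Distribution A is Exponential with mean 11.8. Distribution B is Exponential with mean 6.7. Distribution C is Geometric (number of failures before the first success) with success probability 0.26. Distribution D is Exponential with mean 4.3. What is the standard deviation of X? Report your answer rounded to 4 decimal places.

8.0600

Per component, A: μ=11.8, E[X²]=278.48; B: μ=6.7, E[X²]=89.78; C: μ=2.84615, E[X²]=19.0473; D: μ=4.3, E[X²]=36.98.
E[X] = 0.25·11.8 + 0.25·6.7 + 0.25·2.84615 + 0.25·4.3 = 6.41154.
E[X²] = 0.25·278.48 + 0.25·89.78 + 0.25·19.0473 + 0.25·36.98 = 106.072.
Var(X) = E[X²] − (E[X])² = 106.072 − 41.1078 = 64.964.
SD(X) = √64.964 = 8.06003.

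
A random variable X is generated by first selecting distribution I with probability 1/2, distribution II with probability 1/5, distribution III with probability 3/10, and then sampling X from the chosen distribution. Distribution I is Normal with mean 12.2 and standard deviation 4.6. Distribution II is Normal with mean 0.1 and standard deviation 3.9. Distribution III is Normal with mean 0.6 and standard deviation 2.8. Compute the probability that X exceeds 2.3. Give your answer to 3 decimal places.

0.631

Conditional on each component, P(X > 2.3): I: 0.984308; II: 0.286342; III: 0.271878.
By total probability, P(X > 2.3) = 0.5·0.984308 + 0.2·0.286342 + 0.3·0.271878 = 0.630986.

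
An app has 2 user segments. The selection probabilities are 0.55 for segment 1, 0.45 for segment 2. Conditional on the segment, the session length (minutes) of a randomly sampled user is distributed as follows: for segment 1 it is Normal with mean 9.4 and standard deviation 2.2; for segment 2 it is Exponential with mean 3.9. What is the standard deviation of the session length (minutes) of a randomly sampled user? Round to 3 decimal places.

4.122

Per component, 1: μ=9.4, E[X²]=93.2; 2: μ=3.9, E[X²]=30.42.
E[X] = 0.55·9.4 + 0.45·3.9 = 6.925.
E[X²] = 0.55·93.2 + 0.45·30.42 = 64.949.
Var(X) = E[X²] − (E[X])² = 64.949 − 47.9556 = 16.9934.
SD(X) = √16.9934 = 4.1223.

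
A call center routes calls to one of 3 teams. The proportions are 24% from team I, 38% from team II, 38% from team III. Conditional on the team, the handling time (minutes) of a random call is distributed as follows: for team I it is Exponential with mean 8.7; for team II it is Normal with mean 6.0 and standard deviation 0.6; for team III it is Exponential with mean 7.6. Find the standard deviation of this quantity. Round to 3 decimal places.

Per component, I: μ=8.7, E[X²]=151.38; II: μ=6, E[X²]=36.36; III: μ=7.6, E[X²]=115.52.
E[X] = 0.24·8.7 + 0.38·6 + 0.38·7.6 = 7.256.
E[X²] = 0.24·151.38 + 0.38·36.36 + 0.38·115.52 = 94.0456.
Var(X) = E[X²] − (E[X])² = 94.0456 − 52.6495 = 41.3961.
SD(X) = √41.3961 = 6.43398.

6.434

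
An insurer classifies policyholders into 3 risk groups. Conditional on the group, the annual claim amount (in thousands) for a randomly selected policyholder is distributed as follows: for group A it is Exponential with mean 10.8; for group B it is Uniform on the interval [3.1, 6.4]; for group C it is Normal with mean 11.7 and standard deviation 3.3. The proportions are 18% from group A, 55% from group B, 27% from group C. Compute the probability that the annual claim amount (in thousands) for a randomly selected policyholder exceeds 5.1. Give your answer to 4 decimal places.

Conditional on each group, P(X > 5.1): A: 0.623615; B: 0.393939; C: 0.97725.
By total probability, P(X > 5.1) = 0.18·0.623615 + 0.55·0.393939 + 0.27·0.97725 = 0.592775.

0.5928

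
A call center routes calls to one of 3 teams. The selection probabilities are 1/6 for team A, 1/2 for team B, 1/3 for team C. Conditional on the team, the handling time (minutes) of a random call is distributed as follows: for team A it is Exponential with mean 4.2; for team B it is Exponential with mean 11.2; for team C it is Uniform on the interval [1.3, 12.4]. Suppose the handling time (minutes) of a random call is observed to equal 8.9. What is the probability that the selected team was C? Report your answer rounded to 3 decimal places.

Likelihoods f(8.9 | ·): A: 0.0286062; B: 0.0403342; C: 0.0900901.
Posterior ∝ prior × likelihood. Numerator for C: 0.333333·0.0900901 = 0.03003.
Normalizing constant: 0.166667·0.0286062 + 0.5·0.0403342 + 0.333333·0.0900901 = 0.0549648.
P(C | observation) = 0.03003 / 0.0549648 = 0.54635.

0.546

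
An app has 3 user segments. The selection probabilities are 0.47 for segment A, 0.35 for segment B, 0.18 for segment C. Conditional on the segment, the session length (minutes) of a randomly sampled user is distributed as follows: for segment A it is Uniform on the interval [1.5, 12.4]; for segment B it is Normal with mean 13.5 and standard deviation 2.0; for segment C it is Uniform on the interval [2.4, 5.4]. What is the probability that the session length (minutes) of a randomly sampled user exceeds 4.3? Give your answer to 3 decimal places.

Conditional on each segment, P(X > 4.3): A: 0.743119; B: 0.999998; C: 0.366667.
By total probability, P(X > 4.3) = 0.47·0.743119 + 0.35·0.999998 + 0.18·0.366667 = 0.765265.

0.765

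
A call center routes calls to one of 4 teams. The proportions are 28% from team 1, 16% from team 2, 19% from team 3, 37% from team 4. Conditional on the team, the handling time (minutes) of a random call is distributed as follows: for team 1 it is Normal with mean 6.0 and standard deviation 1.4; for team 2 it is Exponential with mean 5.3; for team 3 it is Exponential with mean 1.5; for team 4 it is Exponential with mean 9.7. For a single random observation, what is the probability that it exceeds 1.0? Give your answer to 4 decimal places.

Conditional on each team, P(X > 1.0): 1: 0.999822; 2: 0.828052; 3: 0.513417; 4: 0.902043.
By total probability, P(X > 1.0) = 0.28·0.999822 + 0.16·0.828052 + 0.19·0.513417 + 0.37·0.902043 = 0.843744.

0.8437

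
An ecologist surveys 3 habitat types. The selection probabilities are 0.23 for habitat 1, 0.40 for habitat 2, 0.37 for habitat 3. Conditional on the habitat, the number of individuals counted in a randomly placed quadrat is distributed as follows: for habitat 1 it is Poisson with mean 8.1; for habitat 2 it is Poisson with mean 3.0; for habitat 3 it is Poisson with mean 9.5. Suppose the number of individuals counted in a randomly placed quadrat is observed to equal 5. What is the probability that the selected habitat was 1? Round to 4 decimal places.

0.2585

Likelihoods P(X=5 | ·): 1: 0.088198; 2: 0.100819; 3: 0.0482658.
Posterior ∝ prior × likelihood. Numerator for 1: 0.23·0.088198 = 0.0202855.
Normalizing constant: 0.23·0.088198 + 0.4·0.100819 + 0.37·0.0482658 = 0.0784714.
P(1 | observation) = 0.0202855 / 0.0784714 = 0.258509.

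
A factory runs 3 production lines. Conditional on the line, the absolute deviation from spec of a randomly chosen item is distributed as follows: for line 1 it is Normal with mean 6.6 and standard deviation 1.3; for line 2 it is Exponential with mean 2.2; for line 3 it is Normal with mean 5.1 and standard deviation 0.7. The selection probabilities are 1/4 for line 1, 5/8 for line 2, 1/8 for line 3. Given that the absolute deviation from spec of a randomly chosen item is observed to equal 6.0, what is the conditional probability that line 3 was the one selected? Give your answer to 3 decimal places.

0.263

Likelihoods f(6.0 | ·): 1: 0.275874; 2: 0.0297261; 3: 0.249376.
Posterior ∝ prior × likelihood. Numerator for 3: 0.125·0.249376 = 0.031172.
Normalizing constant: 0.25·0.275874 + 0.625·0.0297261 + 0.125·0.249376 = 0.118719.
P(3 | observation) = 0.031172 / 0.118719 = 0.262569.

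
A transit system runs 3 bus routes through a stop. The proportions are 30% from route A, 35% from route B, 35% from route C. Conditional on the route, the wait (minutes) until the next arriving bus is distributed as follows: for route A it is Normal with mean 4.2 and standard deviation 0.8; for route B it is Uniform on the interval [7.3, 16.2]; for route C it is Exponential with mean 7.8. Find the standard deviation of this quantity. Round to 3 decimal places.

5.749

Per component, A: μ=4.2, E[X²]=18.28; B: μ=11.75, E[X²]=144.663; C: μ=7.8, E[X²]=121.68.
E[X] = 0.3·4.2 + 0.35·11.75 + 0.35·7.8 = 8.1025.
E[X²] = 0.3·18.28 + 0.35·144.663 + 0.35·121.68 = 98.7042.
Var(X) = E[X²] − (E[X])² = 98.7042 − 65.6505 = 33.0537.
SD(X) = √33.0537 = 5.74923.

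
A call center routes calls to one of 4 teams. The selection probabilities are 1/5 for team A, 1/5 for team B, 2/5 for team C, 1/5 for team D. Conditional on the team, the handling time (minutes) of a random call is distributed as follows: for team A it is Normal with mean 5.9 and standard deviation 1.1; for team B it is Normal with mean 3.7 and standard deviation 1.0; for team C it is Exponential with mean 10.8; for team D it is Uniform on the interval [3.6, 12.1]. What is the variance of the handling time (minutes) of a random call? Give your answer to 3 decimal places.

Per component, A: μ=5.9, E[X²]=36.02; B: μ=3.7, E[X²]=14.69; C: μ=10.8, E[X²]=233.28; D: μ=7.85, E[X²]=67.6433.
E[X] = 0.2·5.9 + 0.2·3.7 + 0.4·10.8 + 0.2·7.85 = 7.81.
E[X²] = 0.2·36.02 + 0.2·14.69 + 0.4·233.28 + 0.2·67.6433 = 116.983.
Var(X) = E[X²] − (E[X])² = 116.983 − 60.9961 = 55.9866.

55.987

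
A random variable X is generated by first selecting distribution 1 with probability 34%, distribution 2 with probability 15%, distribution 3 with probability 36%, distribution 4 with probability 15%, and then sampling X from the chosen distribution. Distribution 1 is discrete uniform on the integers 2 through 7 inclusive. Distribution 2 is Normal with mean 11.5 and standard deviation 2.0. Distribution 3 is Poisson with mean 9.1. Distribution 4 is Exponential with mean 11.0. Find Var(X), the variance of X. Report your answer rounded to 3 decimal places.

30.773

Per component, 1: μ=4.5, E[X²]=23.1667; 2: μ=11.5, E[X²]=136.25; 3: μ=9.1, E[X²]=91.91; 4: μ=11, E[X²]=242.
E[X] = 0.34·4.5 + 0.15·11.5 + 0.36·9.1 + 0.15·11 = 8.181.
E[X²] = 0.34·23.1667 + 0.15·136.25 + 0.36·91.91 + 0.15·242 = 97.7018.
Var(X) = E[X²] − (E[X])² = 97.7018 − 66.9288 = 30.773.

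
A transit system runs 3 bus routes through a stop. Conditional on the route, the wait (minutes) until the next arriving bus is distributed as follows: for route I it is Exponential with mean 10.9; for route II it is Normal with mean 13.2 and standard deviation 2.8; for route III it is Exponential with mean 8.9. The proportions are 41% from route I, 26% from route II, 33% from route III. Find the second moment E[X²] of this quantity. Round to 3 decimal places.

For each component E[X²] = Var + (mean)², giving I: 237.62; II: 182.08; III: 158.42.
Overall E[X²] = 0.41·237.62 + 0.26·182.08 + 0.33·158.42 = 197.044.

197.044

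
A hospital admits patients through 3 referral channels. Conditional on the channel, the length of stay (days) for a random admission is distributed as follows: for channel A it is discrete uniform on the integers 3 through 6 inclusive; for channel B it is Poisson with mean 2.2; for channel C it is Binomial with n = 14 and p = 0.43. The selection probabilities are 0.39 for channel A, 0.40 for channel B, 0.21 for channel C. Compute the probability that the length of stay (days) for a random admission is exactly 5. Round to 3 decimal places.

Conditional on each channel, P(X = 5): A: 0.25; B: 0.0475866; C: 0.18693.
By total probability, P(X = 5) = 0.39·0.25 + 0.4·0.0475866 + 0.21·0.18693 = 0.15579.

0.156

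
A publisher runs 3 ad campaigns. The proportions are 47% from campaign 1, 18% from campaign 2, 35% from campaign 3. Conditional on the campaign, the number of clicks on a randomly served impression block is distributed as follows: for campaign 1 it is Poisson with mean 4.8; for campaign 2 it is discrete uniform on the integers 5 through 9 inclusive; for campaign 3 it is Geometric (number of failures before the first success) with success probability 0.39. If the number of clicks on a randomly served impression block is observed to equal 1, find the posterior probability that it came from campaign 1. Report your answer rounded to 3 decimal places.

Likelihoods P(X=1 | ·): 1: 0.0395028; 2: 0; 3: 0.2379.
Posterior ∝ prior × likelihood. Numerator for 1: 0.47·0.0395028 = 0.0185663.
Normalizing constant: 0.47·0.0395028 + 0.18·0 + 0.35·0.2379 = 0.101831.
P(1 | observation) = 0.0185663 / 0.101831 = 0.182324.

0.182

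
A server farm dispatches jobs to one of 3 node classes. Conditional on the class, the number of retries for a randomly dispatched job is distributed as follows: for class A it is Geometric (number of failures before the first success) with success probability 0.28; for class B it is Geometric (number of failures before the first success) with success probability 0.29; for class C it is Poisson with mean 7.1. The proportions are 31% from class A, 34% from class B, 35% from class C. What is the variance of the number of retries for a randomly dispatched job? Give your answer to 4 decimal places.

13.0040

Per component, A: μ=2.57143, E[X²]=15.7959; B: μ=2.44828, E[X²]=14.4364; C: μ=7.1, E[X²]=57.51.
E[X] = 0.31·2.57143 + 0.34·2.44828 + 0.35·7.1 = 4.11456.
E[X²] = 0.31·15.7959 + 0.34·14.4364 + 0.35·57.51 = 29.9336.
Var(X) = E[X²] − (E[X])² = 29.9336 − 16.9296 = 13.004.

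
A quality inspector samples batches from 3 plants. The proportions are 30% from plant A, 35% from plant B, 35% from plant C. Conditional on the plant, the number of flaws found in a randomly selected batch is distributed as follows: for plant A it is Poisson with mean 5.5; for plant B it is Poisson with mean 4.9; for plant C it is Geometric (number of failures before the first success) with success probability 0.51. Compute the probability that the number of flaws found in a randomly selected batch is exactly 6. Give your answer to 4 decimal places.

0.0997

Conditional on each plant, P(X = 6): A: 0.157117; B: 0.143153; C: 0.00705906.
By total probability, P(X = 6) = 0.3·0.157117 + 0.35·0.143153 + 0.35·0.00705906 = 0.0997095.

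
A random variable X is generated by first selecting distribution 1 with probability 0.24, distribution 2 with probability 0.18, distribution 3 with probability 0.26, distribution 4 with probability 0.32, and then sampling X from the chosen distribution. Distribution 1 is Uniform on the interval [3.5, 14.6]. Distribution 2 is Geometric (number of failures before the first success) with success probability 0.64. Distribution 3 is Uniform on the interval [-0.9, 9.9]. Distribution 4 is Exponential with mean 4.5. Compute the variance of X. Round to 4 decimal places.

Per component, 1: μ=9.05, E[X²]=92.17; 2: μ=0.5625, E[X²]=1.19531; 3: μ=4.5, E[X²]=29.97; 4: μ=4.5, E[X²]=40.5.
E[X] = 0.24·9.05 + 0.18·0.5625 + 0.26·4.5 + 0.32·4.5 = 4.88325.
E[X²] = 0.24·92.17 + 0.18·1.19531 + 0.26·29.97 + 0.32·40.5 = 43.0882.
Var(X) = E[X²] − (E[X])² = 43.0882 − 23.8461 = 19.242.

19.2420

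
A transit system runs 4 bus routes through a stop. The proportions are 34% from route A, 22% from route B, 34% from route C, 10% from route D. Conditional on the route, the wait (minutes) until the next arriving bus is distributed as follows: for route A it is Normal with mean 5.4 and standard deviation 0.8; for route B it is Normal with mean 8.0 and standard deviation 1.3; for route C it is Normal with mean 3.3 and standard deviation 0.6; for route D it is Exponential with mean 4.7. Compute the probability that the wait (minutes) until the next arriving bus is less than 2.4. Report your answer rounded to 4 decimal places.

0.0627

Conditional on each route, P(X < 2.4): A: 8.84173e-05; B: 8.24833e-06; C: 0.0668072; D: 0.399888.
By total probability, P(X < 2.4) = 0.34·8.84173e-05 + 0.22·8.24833e-06 + 0.34·0.0668072 + 0.1·0.399888 = 0.0627351.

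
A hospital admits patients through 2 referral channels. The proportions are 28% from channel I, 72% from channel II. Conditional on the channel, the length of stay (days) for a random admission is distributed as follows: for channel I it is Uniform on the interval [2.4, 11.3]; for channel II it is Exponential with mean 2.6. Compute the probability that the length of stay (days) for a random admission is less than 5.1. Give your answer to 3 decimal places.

0.704

Conditional on each channel, P(X < 5.1): I: 0.303371; II: 0.859358.
By total probability, P(X < 5.1) = 0.28·0.303371 + 0.72·0.859358 = 0.703682.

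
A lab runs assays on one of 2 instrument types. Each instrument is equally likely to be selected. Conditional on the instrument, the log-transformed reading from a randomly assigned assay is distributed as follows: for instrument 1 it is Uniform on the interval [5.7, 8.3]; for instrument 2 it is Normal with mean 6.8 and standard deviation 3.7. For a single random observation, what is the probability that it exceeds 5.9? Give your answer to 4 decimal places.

0.7596

Conditional on each instrument, P(X > 5.9): 1: 0.923077; 2: 0.596092.
By total probability, P(X > 5.9) = 0.5·0.923077 + 0.5·0.596092 = 0.759584.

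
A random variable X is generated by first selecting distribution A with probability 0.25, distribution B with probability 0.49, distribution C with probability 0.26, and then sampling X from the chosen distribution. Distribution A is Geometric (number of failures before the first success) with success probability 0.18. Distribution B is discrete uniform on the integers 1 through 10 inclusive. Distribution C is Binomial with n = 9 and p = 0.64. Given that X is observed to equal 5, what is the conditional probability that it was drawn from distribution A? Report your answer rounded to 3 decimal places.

Likelihoods P(X=5 | ·): A: 0.0667332; B: 0.1; C: 0.227238.
Posterior ∝ prior × likelihood. Numerator for A: 0.25·0.0667332 = 0.0166833.
Normalizing constant: 0.25·0.0667332 + 0.49·0.1 + 0.26·0.227238 = 0.124765.
P(A | observation) = 0.0166833 / 0.124765 = 0.133718.

0.134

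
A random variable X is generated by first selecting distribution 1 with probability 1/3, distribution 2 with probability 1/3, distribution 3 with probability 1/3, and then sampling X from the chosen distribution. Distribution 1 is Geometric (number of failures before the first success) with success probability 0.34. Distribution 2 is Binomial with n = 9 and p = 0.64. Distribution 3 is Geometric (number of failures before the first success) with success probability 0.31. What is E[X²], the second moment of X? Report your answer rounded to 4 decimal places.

For each component E[X²] = Var + (mean)², giving 1: 9.47751; 2: 35.2512; 3: 12.1342.
Overall E[X²] = 0.333333·9.47751 + 0.333333·35.2512 + 0.333333·12.1342 = 18.9543.

18.9543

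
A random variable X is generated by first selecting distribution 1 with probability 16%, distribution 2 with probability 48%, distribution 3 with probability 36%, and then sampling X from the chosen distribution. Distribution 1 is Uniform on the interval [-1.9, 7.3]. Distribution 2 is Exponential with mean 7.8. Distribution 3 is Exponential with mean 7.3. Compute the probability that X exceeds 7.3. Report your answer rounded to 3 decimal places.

Conditional on each component, P(X > 7.3): 1: 0; 2: 0.392234; 3: 0.367879.
By total probability, P(X > 7.3) = 0.16·0 + 0.48·0.392234 + 0.36·0.367879 = 0.320709.

0.321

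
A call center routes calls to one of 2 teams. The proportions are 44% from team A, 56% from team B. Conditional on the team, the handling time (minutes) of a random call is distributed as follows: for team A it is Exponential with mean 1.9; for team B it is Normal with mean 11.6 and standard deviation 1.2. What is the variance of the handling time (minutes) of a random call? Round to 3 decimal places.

Per component, A: μ=1.9, E[X²]=7.22; B: μ=11.6, E[X²]=136.
E[X] = 0.44·1.9 + 0.56·11.6 = 7.332.
E[X²] = 0.44·7.22 + 0.56·136 = 79.3368.
Var(X) = E[X²] − (E[X])² = 79.3368 − 53.7582 = 25.5786.

25.579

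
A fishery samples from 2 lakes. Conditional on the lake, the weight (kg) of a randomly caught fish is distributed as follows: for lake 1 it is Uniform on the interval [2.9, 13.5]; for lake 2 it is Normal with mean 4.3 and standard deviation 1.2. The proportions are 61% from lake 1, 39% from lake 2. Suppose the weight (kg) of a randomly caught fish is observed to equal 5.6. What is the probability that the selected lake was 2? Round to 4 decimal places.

Likelihoods f(5.6 | ·): 1: 0.0943396; 2: 0.184877.
Posterior ∝ prior × likelihood. Numerator for 2: 0.39·0.184877 = 0.072102.
Normalizing constant: 0.61·0.0943396 + 0.39·0.184877 = 0.129649.
P(2 | observation) = 0.072102 / 0.129649 = 0.556131.

0.5561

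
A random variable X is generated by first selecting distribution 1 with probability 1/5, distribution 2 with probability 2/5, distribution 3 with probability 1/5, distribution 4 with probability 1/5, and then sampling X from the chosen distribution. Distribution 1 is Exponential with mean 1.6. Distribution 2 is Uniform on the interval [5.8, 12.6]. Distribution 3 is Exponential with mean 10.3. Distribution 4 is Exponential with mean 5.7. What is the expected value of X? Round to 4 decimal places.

Component means — 1: 1.6; 2: 9.2; 3: 10.3; 4: 5.7.
E[X] = 0.2·1.6 + 0.4·9.2 + 0.2·10.3 + 0.2·5.7 = 7.2.

7.2000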